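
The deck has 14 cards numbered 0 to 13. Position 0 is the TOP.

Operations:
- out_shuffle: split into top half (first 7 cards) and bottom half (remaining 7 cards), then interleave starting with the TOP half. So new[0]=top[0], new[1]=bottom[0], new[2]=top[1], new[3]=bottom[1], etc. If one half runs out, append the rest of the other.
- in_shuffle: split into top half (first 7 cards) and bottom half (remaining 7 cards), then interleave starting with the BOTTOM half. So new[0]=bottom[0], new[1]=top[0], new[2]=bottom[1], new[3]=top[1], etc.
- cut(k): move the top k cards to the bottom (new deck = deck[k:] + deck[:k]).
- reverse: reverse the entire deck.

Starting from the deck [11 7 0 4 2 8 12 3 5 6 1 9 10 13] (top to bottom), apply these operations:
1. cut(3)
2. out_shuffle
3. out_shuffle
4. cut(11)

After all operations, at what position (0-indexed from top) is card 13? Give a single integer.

Answer: 4

Derivation:
After op 1 (cut(3)): [4 2 8 12 3 5 6 1 9 10 13 11 7 0]
After op 2 (out_shuffle): [4 1 2 9 8 10 12 13 3 11 5 7 6 0]
After op 3 (out_shuffle): [4 13 1 3 2 11 9 5 8 7 10 6 12 0]
After op 4 (cut(11)): [6 12 0 4 13 1 3 2 11 9 5 8 7 10]
Card 13 is at position 4.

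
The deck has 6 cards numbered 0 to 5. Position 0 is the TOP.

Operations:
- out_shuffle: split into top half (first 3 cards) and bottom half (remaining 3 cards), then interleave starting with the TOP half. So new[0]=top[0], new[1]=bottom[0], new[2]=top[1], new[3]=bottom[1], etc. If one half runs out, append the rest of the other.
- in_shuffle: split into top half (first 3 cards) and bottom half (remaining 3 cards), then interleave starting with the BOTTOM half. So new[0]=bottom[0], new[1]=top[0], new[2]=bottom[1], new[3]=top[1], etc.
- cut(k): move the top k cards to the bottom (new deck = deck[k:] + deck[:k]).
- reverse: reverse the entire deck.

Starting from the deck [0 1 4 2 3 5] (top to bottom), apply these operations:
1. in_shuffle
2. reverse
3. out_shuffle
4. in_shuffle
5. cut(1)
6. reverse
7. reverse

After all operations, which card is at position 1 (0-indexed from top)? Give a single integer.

After op 1 (in_shuffle): [2 0 3 1 5 4]
After op 2 (reverse): [4 5 1 3 0 2]
After op 3 (out_shuffle): [4 3 5 0 1 2]
After op 4 (in_shuffle): [0 4 1 3 2 5]
After op 5 (cut(1)): [4 1 3 2 5 0]
After op 6 (reverse): [0 5 2 3 1 4]
After op 7 (reverse): [4 1 3 2 5 0]
Position 1: card 1.

Answer: 1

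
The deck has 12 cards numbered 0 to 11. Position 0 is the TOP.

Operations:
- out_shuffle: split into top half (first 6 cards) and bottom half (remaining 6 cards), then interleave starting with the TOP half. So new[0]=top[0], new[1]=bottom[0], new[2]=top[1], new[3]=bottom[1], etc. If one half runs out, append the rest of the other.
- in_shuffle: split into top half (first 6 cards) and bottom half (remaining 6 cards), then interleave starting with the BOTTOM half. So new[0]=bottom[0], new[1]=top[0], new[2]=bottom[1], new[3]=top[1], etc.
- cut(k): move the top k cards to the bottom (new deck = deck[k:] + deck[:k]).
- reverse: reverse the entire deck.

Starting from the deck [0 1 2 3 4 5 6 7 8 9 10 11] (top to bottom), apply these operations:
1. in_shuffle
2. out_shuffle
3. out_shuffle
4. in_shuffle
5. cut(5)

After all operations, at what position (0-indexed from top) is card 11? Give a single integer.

Answer: 9

Derivation:
After op 1 (in_shuffle): [6 0 7 1 8 2 9 3 10 4 11 5]
After op 2 (out_shuffle): [6 9 0 3 7 10 1 4 8 11 2 5]
After op 3 (out_shuffle): [6 1 9 4 0 8 3 11 7 2 10 5]
After op 4 (in_shuffle): [3 6 11 1 7 9 2 4 10 0 5 8]
After op 5 (cut(5)): [9 2 4 10 0 5 8 3 6 11 1 7]
Card 11 is at position 9.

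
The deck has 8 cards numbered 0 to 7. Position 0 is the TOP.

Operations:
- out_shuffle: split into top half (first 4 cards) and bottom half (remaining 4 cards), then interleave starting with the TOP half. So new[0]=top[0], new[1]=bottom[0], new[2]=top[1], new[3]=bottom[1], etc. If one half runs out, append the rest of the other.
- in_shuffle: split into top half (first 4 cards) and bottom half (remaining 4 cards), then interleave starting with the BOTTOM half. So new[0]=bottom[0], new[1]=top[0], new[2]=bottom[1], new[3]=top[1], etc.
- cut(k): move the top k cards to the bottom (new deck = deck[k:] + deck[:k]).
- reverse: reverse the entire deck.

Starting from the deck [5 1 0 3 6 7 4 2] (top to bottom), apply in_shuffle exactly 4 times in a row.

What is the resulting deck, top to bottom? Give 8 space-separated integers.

Answer: 3 2 0 4 1 7 5 6

Derivation:
After op 1 (in_shuffle): [6 5 7 1 4 0 2 3]
After op 2 (in_shuffle): [4 6 0 5 2 7 3 1]
After op 3 (in_shuffle): [2 4 7 6 3 0 1 5]
After op 4 (in_shuffle): [3 2 0 4 1 7 5 6]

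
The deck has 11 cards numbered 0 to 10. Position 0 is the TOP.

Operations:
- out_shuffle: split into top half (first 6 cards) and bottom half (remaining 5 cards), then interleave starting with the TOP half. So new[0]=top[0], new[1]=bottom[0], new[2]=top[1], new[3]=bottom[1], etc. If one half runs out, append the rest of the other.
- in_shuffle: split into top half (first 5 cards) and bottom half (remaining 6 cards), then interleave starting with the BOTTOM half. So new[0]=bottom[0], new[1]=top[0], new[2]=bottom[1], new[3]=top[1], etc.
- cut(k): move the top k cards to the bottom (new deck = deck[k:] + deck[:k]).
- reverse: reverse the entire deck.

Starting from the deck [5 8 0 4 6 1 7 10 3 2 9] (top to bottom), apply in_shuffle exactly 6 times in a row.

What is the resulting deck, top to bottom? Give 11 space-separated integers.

Answer: 6 2 4 3 0 10 8 7 5 1 9

Derivation:
After op 1 (in_shuffle): [1 5 7 8 10 0 3 4 2 6 9]
After op 2 (in_shuffle): [0 1 3 5 4 7 2 8 6 10 9]
After op 3 (in_shuffle): [7 0 2 1 8 3 6 5 10 4 9]
After op 4 (in_shuffle): [3 7 6 0 5 2 10 1 4 8 9]
After op 5 (in_shuffle): [2 3 10 7 1 6 4 0 8 5 9]
After op 6 (in_shuffle): [6 2 4 3 0 10 8 7 5 1 9]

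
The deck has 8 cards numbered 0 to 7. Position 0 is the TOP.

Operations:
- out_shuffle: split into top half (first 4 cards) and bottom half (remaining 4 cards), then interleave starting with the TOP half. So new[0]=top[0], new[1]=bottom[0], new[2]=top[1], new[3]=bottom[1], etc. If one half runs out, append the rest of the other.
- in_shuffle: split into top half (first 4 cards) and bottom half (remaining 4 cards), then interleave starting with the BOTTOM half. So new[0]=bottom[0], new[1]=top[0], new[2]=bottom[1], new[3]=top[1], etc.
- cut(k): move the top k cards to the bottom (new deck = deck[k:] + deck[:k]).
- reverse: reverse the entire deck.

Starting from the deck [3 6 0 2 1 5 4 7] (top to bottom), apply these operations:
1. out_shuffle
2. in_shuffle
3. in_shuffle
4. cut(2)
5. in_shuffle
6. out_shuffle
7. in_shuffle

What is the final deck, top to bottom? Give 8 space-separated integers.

Answer: 1 5 0 2 3 6 4 7

Derivation:
After op 1 (out_shuffle): [3 1 6 5 0 4 2 7]
After op 2 (in_shuffle): [0 3 4 1 2 6 7 5]
After op 3 (in_shuffle): [2 0 6 3 7 4 5 1]
After op 4 (cut(2)): [6 3 7 4 5 1 2 0]
After op 5 (in_shuffle): [5 6 1 3 2 7 0 4]
After op 6 (out_shuffle): [5 2 6 7 1 0 3 4]
After op 7 (in_shuffle): [1 5 0 2 3 6 4 7]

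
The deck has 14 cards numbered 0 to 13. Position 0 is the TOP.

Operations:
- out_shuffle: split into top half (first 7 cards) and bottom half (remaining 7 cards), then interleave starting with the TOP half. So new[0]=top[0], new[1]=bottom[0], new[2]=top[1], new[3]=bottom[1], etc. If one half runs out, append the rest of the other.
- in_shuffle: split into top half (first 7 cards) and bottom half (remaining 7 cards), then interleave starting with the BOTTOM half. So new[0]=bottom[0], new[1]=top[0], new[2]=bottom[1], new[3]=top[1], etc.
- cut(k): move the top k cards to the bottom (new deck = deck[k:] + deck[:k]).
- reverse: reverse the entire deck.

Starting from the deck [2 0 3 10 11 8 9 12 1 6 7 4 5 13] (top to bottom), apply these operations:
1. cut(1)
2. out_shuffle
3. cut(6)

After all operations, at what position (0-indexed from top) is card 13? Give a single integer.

Answer: 5

Derivation:
After op 1 (cut(1)): [0 3 10 11 8 9 12 1 6 7 4 5 13 2]
After op 2 (out_shuffle): [0 1 3 6 10 7 11 4 8 5 9 13 12 2]
After op 3 (cut(6)): [11 4 8 5 9 13 12 2 0 1 3 6 10 7]
Card 13 is at position 5.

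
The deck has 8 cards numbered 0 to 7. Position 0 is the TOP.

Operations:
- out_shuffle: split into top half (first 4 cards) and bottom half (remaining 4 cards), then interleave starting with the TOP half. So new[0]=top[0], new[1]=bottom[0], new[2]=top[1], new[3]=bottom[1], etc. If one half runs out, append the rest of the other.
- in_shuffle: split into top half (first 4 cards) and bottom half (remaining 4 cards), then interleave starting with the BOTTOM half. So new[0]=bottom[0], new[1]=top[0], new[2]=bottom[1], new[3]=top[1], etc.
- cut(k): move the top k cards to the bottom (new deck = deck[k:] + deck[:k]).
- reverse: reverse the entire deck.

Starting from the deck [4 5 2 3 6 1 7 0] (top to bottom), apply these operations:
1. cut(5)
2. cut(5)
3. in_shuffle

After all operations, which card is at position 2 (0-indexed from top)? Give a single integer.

After op 1 (cut(5)): [1 7 0 4 5 2 3 6]
After op 2 (cut(5)): [2 3 6 1 7 0 4 5]
After op 3 (in_shuffle): [7 2 0 3 4 6 5 1]
Position 2: card 0.

Answer: 0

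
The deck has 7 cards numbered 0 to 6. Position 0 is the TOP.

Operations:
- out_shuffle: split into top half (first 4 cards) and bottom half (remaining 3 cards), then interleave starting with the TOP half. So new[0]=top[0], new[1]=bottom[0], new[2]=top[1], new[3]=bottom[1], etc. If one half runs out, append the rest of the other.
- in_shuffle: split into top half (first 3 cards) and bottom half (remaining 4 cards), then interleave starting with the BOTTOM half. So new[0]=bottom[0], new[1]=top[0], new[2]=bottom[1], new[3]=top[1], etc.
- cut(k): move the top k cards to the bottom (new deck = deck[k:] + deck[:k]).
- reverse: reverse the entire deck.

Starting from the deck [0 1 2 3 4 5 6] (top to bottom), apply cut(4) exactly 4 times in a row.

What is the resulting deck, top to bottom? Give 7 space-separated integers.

Answer: 2 3 4 5 6 0 1

Derivation:
After op 1 (cut(4)): [4 5 6 0 1 2 3]
After op 2 (cut(4)): [1 2 3 4 5 6 0]
After op 3 (cut(4)): [5 6 0 1 2 3 4]
After op 4 (cut(4)): [2 3 4 5 6 0 1]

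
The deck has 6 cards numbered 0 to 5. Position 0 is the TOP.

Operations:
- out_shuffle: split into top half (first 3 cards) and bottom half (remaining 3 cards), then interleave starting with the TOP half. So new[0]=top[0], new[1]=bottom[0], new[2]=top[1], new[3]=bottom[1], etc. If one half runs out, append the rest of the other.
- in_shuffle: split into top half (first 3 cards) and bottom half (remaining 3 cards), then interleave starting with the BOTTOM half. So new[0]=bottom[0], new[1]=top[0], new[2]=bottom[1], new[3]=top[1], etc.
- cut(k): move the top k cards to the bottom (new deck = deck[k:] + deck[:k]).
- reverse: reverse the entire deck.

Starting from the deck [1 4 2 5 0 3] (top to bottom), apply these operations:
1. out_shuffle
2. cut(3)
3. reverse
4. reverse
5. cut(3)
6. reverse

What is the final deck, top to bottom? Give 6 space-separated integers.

Answer: 3 2 0 4 5 1

Derivation:
After op 1 (out_shuffle): [1 5 4 0 2 3]
After op 2 (cut(3)): [0 2 3 1 5 4]
After op 3 (reverse): [4 5 1 3 2 0]
After op 4 (reverse): [0 2 3 1 5 4]
After op 5 (cut(3)): [1 5 4 0 2 3]
After op 6 (reverse): [3 2 0 4 5 1]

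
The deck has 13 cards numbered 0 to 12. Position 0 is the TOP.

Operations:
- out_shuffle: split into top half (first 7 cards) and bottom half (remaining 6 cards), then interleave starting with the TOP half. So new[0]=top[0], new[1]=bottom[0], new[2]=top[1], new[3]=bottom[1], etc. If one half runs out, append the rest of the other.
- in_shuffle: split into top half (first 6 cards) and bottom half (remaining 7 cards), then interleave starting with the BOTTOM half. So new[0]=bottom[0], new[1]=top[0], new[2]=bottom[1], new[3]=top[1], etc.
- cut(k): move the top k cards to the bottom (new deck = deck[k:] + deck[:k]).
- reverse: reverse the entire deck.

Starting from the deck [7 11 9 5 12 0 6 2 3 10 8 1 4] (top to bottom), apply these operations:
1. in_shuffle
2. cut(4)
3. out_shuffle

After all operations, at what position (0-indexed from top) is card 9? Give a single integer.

Answer: 2

Derivation:
After op 1 (in_shuffle): [6 7 2 11 3 9 10 5 8 12 1 0 4]
After op 2 (cut(4)): [3 9 10 5 8 12 1 0 4 6 7 2 11]
After op 3 (out_shuffle): [3 0 9 4 10 6 5 7 8 2 12 11 1]
Card 9 is at position 2.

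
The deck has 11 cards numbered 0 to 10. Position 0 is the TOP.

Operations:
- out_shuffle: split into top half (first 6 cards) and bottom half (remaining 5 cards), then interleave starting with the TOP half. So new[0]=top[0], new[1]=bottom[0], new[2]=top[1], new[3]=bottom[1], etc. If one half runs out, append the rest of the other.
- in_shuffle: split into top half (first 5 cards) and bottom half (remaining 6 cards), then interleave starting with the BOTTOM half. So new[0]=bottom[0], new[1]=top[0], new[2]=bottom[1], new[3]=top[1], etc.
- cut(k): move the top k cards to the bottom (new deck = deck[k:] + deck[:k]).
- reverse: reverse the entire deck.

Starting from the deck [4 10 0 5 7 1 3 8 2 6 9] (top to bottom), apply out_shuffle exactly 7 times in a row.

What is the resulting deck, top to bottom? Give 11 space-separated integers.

After op 1 (out_shuffle): [4 3 10 8 0 2 5 6 7 9 1]
After op 2 (out_shuffle): [4 5 3 6 10 7 8 9 0 1 2]
After op 3 (out_shuffle): [4 8 5 9 3 0 6 1 10 2 7]
After op 4 (out_shuffle): [4 6 8 1 5 10 9 2 3 7 0]
After op 5 (out_shuffle): [4 9 6 2 8 3 1 7 5 0 10]
After op 6 (out_shuffle): [4 1 9 7 6 5 2 0 8 10 3]
After op 7 (out_shuffle): [4 2 1 0 9 8 7 10 6 3 5]

Answer: 4 2 1 0 9 8 7 10 6 3 5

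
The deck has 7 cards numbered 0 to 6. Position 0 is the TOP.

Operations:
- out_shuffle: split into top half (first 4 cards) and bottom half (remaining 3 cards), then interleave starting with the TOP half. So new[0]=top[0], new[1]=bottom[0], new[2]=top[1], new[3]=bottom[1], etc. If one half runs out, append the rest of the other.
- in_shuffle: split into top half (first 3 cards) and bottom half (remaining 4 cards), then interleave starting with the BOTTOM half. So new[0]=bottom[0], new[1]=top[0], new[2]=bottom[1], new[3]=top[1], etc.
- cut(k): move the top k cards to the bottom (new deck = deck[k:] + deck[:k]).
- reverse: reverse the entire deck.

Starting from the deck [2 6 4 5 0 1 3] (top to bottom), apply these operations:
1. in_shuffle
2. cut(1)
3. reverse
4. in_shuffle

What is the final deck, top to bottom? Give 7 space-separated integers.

After op 1 (in_shuffle): [5 2 0 6 1 4 3]
After op 2 (cut(1)): [2 0 6 1 4 3 5]
After op 3 (reverse): [5 3 4 1 6 0 2]
After op 4 (in_shuffle): [1 5 6 3 0 4 2]

Answer: 1 5 6 3 0 4 2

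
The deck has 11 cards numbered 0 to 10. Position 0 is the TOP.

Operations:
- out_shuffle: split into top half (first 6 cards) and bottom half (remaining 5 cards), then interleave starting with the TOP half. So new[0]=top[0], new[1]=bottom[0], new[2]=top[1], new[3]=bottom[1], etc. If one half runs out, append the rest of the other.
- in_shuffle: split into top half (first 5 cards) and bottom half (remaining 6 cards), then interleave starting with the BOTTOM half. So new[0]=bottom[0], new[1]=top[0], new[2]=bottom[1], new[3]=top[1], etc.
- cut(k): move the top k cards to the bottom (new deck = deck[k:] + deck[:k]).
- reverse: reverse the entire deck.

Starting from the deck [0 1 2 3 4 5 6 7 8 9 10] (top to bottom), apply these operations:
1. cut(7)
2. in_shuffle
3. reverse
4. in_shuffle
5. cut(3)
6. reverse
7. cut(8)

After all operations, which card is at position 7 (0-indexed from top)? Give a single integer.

Answer: 4

Derivation:
After op 1 (cut(7)): [7 8 9 10 0 1 2 3 4 5 6]
After op 2 (in_shuffle): [1 7 2 8 3 9 4 10 5 0 6]
After op 3 (reverse): [6 0 5 10 4 9 3 8 2 7 1]
After op 4 (in_shuffle): [9 6 3 0 8 5 2 10 7 4 1]
After op 5 (cut(3)): [0 8 5 2 10 7 4 1 9 6 3]
After op 6 (reverse): [3 6 9 1 4 7 10 2 5 8 0]
After op 7 (cut(8)): [5 8 0 3 6 9 1 4 7 10 2]
Position 7: card 4.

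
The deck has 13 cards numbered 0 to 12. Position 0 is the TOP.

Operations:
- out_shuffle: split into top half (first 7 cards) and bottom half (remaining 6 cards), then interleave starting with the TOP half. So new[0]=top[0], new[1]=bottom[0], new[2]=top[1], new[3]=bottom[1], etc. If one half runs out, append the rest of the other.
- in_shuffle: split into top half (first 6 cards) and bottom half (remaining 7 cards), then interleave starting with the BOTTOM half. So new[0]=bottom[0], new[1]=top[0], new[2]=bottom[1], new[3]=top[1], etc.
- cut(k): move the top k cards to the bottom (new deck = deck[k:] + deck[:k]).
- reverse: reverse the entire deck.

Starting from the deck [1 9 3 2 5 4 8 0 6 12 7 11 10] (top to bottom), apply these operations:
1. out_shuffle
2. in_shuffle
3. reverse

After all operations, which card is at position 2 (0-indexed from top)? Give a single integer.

After op 1 (out_shuffle): [1 0 9 6 3 12 2 7 5 11 4 10 8]
After op 2 (in_shuffle): [2 1 7 0 5 9 11 6 4 3 10 12 8]
After op 3 (reverse): [8 12 10 3 4 6 11 9 5 0 7 1 2]
Position 2: card 10.

Answer: 10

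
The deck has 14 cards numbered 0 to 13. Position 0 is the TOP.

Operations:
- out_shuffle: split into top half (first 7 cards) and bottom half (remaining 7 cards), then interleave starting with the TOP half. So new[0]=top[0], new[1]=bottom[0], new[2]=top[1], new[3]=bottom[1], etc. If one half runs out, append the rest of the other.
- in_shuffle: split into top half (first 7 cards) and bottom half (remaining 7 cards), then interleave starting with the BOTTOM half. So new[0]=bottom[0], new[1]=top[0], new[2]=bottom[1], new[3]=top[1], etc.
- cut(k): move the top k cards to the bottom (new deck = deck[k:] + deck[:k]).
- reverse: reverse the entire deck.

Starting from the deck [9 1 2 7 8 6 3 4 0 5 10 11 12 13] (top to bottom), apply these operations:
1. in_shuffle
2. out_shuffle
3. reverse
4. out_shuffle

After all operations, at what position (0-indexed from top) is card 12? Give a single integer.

After op 1 (in_shuffle): [4 9 0 1 5 2 10 7 11 8 12 6 13 3]
After op 2 (out_shuffle): [4 7 9 11 0 8 1 12 5 6 2 13 10 3]
After op 3 (reverse): [3 10 13 2 6 5 12 1 8 0 11 9 7 4]
After op 4 (out_shuffle): [3 1 10 8 13 0 2 11 6 9 5 7 12 4]
Card 12 is at position 12.

Answer: 12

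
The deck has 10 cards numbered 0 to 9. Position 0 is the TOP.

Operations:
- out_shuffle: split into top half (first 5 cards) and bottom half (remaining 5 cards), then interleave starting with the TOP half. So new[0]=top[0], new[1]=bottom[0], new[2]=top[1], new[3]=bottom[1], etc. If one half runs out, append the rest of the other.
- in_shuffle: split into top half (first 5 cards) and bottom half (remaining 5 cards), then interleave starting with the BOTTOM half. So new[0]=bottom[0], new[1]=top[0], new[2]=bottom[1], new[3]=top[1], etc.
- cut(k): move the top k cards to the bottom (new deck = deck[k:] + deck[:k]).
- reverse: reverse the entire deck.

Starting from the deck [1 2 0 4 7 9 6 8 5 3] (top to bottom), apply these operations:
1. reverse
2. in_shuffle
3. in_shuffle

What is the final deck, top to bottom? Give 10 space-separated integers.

After op 1 (reverse): [3 5 8 6 9 7 4 0 2 1]
After op 2 (in_shuffle): [7 3 4 5 0 8 2 6 1 9]
After op 3 (in_shuffle): [8 7 2 3 6 4 1 5 9 0]

Answer: 8 7 2 3 6 4 1 5 9 0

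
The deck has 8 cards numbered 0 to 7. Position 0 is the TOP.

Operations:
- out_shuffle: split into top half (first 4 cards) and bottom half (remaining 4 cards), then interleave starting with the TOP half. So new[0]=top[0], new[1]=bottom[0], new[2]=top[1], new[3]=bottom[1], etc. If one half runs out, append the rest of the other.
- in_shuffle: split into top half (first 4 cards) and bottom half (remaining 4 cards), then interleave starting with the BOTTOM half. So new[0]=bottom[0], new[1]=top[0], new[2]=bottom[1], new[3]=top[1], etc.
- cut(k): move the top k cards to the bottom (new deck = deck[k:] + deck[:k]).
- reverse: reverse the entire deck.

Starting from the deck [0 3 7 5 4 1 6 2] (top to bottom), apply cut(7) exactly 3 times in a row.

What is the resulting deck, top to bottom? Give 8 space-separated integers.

After op 1 (cut(7)): [2 0 3 7 5 4 1 6]
After op 2 (cut(7)): [6 2 0 3 7 5 4 1]
After op 3 (cut(7)): [1 6 2 0 3 7 5 4]

Answer: 1 6 2 0 3 7 5 4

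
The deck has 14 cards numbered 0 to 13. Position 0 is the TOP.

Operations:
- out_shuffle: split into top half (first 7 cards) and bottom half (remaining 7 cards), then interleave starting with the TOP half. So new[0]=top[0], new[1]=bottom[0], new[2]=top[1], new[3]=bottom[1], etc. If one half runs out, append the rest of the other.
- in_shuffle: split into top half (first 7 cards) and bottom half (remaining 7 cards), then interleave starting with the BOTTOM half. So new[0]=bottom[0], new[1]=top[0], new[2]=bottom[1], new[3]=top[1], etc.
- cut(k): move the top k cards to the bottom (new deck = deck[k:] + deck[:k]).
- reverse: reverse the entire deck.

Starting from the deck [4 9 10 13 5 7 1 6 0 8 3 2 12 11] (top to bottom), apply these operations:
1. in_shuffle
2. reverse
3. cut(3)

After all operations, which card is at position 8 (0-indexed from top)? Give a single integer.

Answer: 0

Derivation:
After op 1 (in_shuffle): [6 4 0 9 8 10 3 13 2 5 12 7 11 1]
After op 2 (reverse): [1 11 7 12 5 2 13 3 10 8 9 0 4 6]
After op 3 (cut(3)): [12 5 2 13 3 10 8 9 0 4 6 1 11 7]
Position 8: card 0.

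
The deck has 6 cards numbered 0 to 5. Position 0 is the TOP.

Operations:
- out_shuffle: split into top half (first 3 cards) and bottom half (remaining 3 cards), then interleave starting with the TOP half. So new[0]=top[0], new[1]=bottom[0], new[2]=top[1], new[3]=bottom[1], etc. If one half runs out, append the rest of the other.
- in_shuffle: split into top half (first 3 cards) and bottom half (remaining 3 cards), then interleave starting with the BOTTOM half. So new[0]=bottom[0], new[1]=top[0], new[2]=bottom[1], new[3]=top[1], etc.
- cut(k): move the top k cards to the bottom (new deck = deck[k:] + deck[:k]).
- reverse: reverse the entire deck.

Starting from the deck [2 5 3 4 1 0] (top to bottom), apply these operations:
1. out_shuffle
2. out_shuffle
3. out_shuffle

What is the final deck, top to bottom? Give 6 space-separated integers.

Answer: 2 3 1 5 4 0

Derivation:
After op 1 (out_shuffle): [2 4 5 1 3 0]
After op 2 (out_shuffle): [2 1 4 3 5 0]
After op 3 (out_shuffle): [2 3 1 5 4 0]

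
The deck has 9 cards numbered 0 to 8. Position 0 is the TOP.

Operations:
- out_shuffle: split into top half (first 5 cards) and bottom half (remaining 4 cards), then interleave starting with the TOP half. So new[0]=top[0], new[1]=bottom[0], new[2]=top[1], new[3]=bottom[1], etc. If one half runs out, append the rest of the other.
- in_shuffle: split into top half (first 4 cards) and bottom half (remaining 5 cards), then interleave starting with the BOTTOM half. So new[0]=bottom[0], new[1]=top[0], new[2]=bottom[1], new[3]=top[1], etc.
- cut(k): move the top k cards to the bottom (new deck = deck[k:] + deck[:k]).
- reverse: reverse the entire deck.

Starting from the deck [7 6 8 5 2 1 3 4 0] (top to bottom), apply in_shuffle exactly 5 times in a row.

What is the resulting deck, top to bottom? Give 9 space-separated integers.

After op 1 (in_shuffle): [2 7 1 6 3 8 4 5 0]
After op 2 (in_shuffle): [3 2 8 7 4 1 5 6 0]
After op 3 (in_shuffle): [4 3 1 2 5 8 6 7 0]
After op 4 (in_shuffle): [5 4 8 3 6 1 7 2 0]
After op 5 (in_shuffle): [6 5 1 4 7 8 2 3 0]

Answer: 6 5 1 4 7 8 2 3 0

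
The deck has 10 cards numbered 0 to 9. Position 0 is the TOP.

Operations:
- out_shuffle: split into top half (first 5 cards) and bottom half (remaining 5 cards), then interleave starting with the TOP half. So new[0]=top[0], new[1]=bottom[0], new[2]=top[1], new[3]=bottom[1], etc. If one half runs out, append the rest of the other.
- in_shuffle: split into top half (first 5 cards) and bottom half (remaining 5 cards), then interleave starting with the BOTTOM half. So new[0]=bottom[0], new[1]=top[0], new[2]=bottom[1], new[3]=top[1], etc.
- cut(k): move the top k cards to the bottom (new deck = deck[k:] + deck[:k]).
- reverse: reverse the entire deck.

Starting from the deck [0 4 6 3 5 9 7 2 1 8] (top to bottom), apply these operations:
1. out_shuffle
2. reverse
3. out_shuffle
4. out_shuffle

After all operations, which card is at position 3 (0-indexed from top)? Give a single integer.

Answer: 3

Derivation:
After op 1 (out_shuffle): [0 9 4 7 6 2 3 1 5 8]
After op 2 (reverse): [8 5 1 3 2 6 7 4 9 0]
After op 3 (out_shuffle): [8 6 5 7 1 4 3 9 2 0]
After op 4 (out_shuffle): [8 4 6 3 5 9 7 2 1 0]
Position 3: card 3.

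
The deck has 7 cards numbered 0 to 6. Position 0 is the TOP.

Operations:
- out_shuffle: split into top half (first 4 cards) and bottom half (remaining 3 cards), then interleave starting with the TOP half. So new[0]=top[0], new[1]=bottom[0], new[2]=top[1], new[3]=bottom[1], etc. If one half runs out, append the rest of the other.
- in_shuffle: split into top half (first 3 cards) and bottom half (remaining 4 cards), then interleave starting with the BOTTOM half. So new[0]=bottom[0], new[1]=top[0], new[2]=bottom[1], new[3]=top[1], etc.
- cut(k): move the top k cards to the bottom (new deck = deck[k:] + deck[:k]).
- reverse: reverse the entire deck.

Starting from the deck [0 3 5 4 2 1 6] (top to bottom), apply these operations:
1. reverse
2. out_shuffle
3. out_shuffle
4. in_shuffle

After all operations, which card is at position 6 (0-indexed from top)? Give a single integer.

Answer: 3

Derivation:
After op 1 (reverse): [6 1 2 4 5 3 0]
After op 2 (out_shuffle): [6 5 1 3 2 0 4]
After op 3 (out_shuffle): [6 2 5 0 1 4 3]
After op 4 (in_shuffle): [0 6 1 2 4 5 3]
Position 6: card 3.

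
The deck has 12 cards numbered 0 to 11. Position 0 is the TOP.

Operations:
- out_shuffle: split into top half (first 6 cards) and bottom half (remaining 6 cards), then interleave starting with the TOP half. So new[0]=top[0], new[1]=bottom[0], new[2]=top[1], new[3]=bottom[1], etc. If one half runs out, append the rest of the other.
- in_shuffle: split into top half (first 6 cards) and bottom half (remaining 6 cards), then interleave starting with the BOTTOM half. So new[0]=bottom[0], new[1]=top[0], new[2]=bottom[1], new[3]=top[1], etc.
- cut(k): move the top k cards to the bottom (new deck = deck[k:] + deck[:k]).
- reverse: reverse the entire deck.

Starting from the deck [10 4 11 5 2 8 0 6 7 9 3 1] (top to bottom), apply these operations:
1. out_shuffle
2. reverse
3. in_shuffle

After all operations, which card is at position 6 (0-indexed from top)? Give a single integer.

Answer: 4

Derivation:
After op 1 (out_shuffle): [10 0 4 6 11 7 5 9 2 3 8 1]
After op 2 (reverse): [1 8 3 2 9 5 7 11 6 4 0 10]
After op 3 (in_shuffle): [7 1 11 8 6 3 4 2 0 9 10 5]
Position 6: card 4.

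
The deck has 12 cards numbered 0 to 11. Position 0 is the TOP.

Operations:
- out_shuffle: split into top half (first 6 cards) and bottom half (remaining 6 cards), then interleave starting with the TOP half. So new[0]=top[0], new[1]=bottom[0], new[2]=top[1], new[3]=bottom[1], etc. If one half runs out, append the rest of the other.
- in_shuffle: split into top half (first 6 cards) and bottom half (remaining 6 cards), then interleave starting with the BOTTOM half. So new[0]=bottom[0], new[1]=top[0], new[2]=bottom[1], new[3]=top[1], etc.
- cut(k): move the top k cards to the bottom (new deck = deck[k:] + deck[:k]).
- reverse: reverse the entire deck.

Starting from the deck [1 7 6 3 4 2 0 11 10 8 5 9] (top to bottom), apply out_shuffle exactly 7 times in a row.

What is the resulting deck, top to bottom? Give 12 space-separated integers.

Answer: 1 10 2 6 5 11 4 7 8 0 3 9

Derivation:
After op 1 (out_shuffle): [1 0 7 11 6 10 3 8 4 5 2 9]
After op 2 (out_shuffle): [1 3 0 8 7 4 11 5 6 2 10 9]
After op 3 (out_shuffle): [1 11 3 5 0 6 8 2 7 10 4 9]
After op 4 (out_shuffle): [1 8 11 2 3 7 5 10 0 4 6 9]
After op 5 (out_shuffle): [1 5 8 10 11 0 2 4 3 6 7 9]
After op 6 (out_shuffle): [1 2 5 4 8 3 10 6 11 7 0 9]
After op 7 (out_shuffle): [1 10 2 6 5 11 4 7 8 0 3 9]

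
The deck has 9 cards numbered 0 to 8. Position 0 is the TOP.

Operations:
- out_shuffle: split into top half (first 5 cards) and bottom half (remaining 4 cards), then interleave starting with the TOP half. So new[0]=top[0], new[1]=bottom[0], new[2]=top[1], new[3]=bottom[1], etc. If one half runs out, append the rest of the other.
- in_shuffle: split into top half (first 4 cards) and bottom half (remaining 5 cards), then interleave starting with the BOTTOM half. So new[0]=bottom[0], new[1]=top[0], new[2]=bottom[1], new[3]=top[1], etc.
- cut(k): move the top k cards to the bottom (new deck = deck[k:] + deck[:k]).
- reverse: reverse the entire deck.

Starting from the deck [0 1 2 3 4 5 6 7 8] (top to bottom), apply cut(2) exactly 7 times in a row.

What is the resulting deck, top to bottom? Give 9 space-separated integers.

After op 1 (cut(2)): [2 3 4 5 6 7 8 0 1]
After op 2 (cut(2)): [4 5 6 7 8 0 1 2 3]
After op 3 (cut(2)): [6 7 8 0 1 2 3 4 5]
After op 4 (cut(2)): [8 0 1 2 3 4 5 6 7]
After op 5 (cut(2)): [1 2 3 4 5 6 7 8 0]
After op 6 (cut(2)): [3 4 5 6 7 8 0 1 2]
After op 7 (cut(2)): [5 6 7 8 0 1 2 3 4]

Answer: 5 6 7 8 0 1 2 3 4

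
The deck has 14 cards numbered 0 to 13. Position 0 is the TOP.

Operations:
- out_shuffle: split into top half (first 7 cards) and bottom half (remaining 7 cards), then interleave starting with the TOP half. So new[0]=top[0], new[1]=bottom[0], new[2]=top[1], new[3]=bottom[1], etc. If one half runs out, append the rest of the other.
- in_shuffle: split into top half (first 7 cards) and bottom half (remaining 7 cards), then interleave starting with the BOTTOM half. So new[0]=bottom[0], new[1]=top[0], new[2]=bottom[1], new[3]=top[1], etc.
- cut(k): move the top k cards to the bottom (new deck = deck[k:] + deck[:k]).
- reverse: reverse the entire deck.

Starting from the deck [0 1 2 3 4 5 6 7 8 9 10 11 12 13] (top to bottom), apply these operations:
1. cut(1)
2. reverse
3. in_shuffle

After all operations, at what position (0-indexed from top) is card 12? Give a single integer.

After op 1 (cut(1)): [1 2 3 4 5 6 7 8 9 10 11 12 13 0]
After op 2 (reverse): [0 13 12 11 10 9 8 7 6 5 4 3 2 1]
After op 3 (in_shuffle): [7 0 6 13 5 12 4 11 3 10 2 9 1 8]
Card 12 is at position 5.

Answer: 5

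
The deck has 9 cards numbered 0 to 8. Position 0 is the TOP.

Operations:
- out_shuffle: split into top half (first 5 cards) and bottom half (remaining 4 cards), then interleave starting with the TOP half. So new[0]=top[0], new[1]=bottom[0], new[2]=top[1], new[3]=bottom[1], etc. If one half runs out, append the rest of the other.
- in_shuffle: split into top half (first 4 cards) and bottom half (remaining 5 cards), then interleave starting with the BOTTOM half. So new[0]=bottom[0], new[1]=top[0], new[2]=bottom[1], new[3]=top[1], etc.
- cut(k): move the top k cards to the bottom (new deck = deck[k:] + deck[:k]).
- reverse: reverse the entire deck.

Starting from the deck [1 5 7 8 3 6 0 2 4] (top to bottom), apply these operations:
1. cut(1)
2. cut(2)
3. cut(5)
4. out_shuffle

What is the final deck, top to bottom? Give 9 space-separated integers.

After op 1 (cut(1)): [5 7 8 3 6 0 2 4 1]
After op 2 (cut(2)): [8 3 6 0 2 4 1 5 7]
After op 3 (cut(5)): [4 1 5 7 8 3 6 0 2]
After op 4 (out_shuffle): [4 3 1 6 5 0 7 2 8]

Answer: 4 3 1 6 5 0 7 2 8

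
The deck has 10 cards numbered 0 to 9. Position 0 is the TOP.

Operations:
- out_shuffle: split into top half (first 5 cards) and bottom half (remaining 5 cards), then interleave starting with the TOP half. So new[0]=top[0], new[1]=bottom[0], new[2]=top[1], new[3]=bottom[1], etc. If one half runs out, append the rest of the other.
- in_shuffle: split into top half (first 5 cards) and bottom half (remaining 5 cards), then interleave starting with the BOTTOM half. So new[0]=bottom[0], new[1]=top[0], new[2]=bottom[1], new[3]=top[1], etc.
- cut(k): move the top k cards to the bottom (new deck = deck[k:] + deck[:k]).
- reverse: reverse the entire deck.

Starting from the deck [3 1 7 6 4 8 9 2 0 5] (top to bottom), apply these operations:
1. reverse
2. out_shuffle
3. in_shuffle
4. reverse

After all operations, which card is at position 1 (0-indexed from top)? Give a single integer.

Answer: 3

Derivation:
After op 1 (reverse): [5 0 2 9 8 4 6 7 1 3]
After op 2 (out_shuffle): [5 4 0 6 2 7 9 1 8 3]
After op 3 (in_shuffle): [7 5 9 4 1 0 8 6 3 2]
After op 4 (reverse): [2 3 6 8 0 1 4 9 5 7]
Position 1: card 3.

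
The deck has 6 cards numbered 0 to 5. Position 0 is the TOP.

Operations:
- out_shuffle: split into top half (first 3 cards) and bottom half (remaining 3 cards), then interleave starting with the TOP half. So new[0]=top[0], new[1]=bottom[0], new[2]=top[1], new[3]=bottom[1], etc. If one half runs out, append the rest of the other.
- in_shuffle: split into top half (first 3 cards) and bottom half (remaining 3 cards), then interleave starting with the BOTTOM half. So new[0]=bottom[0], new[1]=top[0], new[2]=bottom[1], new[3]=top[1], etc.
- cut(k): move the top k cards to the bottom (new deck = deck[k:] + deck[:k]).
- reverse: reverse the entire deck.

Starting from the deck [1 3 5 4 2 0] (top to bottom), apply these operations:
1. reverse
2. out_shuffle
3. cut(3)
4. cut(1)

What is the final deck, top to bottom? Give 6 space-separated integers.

Answer: 4 1 0 5 2 3

Derivation:
After op 1 (reverse): [0 2 4 5 3 1]
After op 2 (out_shuffle): [0 5 2 3 4 1]
After op 3 (cut(3)): [3 4 1 0 5 2]
After op 4 (cut(1)): [4 1 0 5 2 3]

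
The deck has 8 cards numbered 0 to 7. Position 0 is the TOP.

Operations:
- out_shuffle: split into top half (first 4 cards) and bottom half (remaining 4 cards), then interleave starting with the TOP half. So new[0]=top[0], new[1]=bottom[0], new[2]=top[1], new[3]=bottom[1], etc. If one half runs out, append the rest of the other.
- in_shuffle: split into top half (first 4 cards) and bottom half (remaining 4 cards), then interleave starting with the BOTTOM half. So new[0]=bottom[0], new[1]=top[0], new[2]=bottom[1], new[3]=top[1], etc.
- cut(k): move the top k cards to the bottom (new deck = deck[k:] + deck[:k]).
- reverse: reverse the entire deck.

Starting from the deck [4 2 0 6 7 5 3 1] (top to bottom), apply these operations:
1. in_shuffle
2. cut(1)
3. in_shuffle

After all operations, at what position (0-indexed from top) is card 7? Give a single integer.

Answer: 6

Derivation:
After op 1 (in_shuffle): [7 4 5 2 3 0 1 6]
After op 2 (cut(1)): [4 5 2 3 0 1 6 7]
After op 3 (in_shuffle): [0 4 1 5 6 2 7 3]
Card 7 is at position 6.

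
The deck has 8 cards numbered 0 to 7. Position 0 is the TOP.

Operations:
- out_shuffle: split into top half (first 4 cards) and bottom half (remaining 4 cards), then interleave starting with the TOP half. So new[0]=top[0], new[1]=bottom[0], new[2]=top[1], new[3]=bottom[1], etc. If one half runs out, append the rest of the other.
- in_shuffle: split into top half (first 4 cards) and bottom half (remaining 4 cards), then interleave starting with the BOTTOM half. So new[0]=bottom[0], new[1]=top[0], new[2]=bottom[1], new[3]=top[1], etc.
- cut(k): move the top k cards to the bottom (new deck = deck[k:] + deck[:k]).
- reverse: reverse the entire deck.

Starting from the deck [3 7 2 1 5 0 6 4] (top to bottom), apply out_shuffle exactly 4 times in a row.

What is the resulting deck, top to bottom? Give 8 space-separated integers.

After op 1 (out_shuffle): [3 5 7 0 2 6 1 4]
After op 2 (out_shuffle): [3 2 5 6 7 1 0 4]
After op 3 (out_shuffle): [3 7 2 1 5 0 6 4]
After op 4 (out_shuffle): [3 5 7 0 2 6 1 4]

Answer: 3 5 7 0 2 6 1 4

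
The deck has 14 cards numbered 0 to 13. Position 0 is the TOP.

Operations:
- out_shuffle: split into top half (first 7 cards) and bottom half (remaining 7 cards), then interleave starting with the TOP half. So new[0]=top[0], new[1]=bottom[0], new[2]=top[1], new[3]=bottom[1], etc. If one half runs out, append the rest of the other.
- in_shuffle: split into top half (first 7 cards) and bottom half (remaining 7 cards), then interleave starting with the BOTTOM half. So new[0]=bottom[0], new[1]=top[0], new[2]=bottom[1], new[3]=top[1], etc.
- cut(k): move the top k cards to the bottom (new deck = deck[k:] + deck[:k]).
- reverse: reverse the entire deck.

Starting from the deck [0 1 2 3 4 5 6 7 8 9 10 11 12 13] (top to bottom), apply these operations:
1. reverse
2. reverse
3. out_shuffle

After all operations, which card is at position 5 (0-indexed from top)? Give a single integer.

Answer: 9

Derivation:
After op 1 (reverse): [13 12 11 10 9 8 7 6 5 4 3 2 1 0]
After op 2 (reverse): [0 1 2 3 4 5 6 7 8 9 10 11 12 13]
After op 3 (out_shuffle): [0 7 1 8 2 9 3 10 4 11 5 12 6 13]
Position 5: card 9.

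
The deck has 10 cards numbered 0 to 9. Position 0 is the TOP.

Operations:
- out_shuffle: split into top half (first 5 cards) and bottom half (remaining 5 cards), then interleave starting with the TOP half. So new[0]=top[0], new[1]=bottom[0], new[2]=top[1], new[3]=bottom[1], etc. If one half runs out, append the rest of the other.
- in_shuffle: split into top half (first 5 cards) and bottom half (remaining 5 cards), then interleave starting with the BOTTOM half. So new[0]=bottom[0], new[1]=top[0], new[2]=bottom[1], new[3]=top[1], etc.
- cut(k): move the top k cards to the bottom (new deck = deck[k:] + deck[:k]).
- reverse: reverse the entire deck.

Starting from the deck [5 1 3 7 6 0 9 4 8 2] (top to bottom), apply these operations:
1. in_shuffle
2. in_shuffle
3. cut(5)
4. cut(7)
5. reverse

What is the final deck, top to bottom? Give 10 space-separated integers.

After op 1 (in_shuffle): [0 5 9 1 4 3 8 7 2 6]
After op 2 (in_shuffle): [3 0 8 5 7 9 2 1 6 4]
After op 3 (cut(5)): [9 2 1 6 4 3 0 8 5 7]
After op 4 (cut(7)): [8 5 7 9 2 1 6 4 3 0]
After op 5 (reverse): [0 3 4 6 1 2 9 7 5 8]

Answer: 0 3 4 6 1 2 9 7 5 8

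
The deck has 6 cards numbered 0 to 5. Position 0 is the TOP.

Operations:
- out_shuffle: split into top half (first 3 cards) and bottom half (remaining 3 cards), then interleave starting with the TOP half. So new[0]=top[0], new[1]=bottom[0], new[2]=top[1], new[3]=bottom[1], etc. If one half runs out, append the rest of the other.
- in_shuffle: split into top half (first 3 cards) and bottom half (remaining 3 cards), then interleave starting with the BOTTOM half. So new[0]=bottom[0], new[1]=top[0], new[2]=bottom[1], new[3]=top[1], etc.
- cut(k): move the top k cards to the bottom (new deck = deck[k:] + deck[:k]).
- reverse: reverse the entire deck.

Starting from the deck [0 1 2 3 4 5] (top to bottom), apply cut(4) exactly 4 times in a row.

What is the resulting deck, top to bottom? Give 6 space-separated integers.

Answer: 4 5 0 1 2 3

Derivation:
After op 1 (cut(4)): [4 5 0 1 2 3]
After op 2 (cut(4)): [2 3 4 5 0 1]
After op 3 (cut(4)): [0 1 2 3 4 5]
After op 4 (cut(4)): [4 5 0 1 2 3]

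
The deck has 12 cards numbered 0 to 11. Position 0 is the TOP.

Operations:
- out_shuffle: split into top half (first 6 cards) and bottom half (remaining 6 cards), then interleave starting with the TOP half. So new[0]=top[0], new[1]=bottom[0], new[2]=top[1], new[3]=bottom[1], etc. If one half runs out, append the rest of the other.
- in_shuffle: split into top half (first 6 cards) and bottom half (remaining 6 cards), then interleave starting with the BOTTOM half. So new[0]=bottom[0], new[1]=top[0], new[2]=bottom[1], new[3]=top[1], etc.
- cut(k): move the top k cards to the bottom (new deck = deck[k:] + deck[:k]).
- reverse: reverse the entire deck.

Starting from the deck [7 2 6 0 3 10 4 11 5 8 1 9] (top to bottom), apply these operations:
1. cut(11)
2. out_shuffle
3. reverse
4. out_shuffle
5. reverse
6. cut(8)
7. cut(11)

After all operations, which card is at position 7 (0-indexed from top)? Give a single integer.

After op 1 (cut(11)): [9 7 2 6 0 3 10 4 11 5 8 1]
After op 2 (out_shuffle): [9 10 7 4 2 11 6 5 0 8 3 1]
After op 3 (reverse): [1 3 8 0 5 6 11 2 4 7 10 9]
After op 4 (out_shuffle): [1 11 3 2 8 4 0 7 5 10 6 9]
After op 5 (reverse): [9 6 10 5 7 0 4 8 2 3 11 1]
After op 6 (cut(8)): [2 3 11 1 9 6 10 5 7 0 4 8]
After op 7 (cut(11)): [8 2 3 11 1 9 6 10 5 7 0 4]
Position 7: card 10.

Answer: 10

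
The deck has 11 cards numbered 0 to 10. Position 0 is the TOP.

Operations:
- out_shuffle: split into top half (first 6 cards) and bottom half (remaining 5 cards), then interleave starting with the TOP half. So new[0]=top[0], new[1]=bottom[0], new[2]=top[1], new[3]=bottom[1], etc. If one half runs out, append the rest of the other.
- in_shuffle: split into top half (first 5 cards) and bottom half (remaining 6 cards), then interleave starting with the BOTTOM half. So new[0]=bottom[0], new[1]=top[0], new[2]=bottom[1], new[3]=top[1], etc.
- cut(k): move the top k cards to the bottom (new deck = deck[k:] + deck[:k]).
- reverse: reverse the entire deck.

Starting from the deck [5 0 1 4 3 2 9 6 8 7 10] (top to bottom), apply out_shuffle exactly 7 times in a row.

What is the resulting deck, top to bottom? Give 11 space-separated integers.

After op 1 (out_shuffle): [5 9 0 6 1 8 4 7 3 10 2]
After op 2 (out_shuffle): [5 4 9 7 0 3 6 10 1 2 8]
After op 3 (out_shuffle): [5 6 4 10 9 1 7 2 0 8 3]
After op 4 (out_shuffle): [5 7 6 2 4 0 10 8 9 3 1]
After op 5 (out_shuffle): [5 10 7 8 6 9 2 3 4 1 0]
After op 6 (out_shuffle): [5 2 10 3 7 4 8 1 6 0 9]
After op 7 (out_shuffle): [5 8 2 1 10 6 3 0 7 9 4]

Answer: 5 8 2 1 10 6 3 0 7 9 4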